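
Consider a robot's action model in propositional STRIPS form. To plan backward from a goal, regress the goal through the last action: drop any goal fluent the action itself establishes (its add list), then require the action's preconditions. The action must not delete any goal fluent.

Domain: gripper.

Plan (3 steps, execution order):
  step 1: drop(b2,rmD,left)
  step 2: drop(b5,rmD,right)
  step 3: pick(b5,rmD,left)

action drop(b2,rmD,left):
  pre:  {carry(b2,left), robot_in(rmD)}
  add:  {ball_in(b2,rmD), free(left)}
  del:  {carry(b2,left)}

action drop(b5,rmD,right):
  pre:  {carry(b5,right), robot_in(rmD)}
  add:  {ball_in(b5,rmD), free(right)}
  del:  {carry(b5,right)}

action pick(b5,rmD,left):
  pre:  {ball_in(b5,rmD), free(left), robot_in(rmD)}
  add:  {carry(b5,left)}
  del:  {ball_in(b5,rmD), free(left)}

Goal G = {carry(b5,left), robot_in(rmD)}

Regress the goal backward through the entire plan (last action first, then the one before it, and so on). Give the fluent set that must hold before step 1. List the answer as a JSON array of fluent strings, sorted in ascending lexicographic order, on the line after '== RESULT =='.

Regress step by step:
  through step 3 (pick(b5,rmD,left)): drop {carry(b5,left)}, keep {robot_in(rmD)}, require {ball_in(b5,rmD), free(left), robot_in(rmD)}
    → {ball_in(b5,rmD), free(left), robot_in(rmD)}
  through step 2 (drop(b5,rmD,right)): drop {ball_in(b5,rmD)}, keep {free(left), robot_in(rmD)}, require {carry(b5,right), robot_in(rmD)}
    → {carry(b5,right), free(left), robot_in(rmD)}
  through step 1 (drop(b2,rmD,left)): drop {free(left)}, keep {carry(b5,right), robot_in(rmD)}, require {carry(b2,left), robot_in(rmD)}
    → {carry(b2,left), carry(b5,right), robot_in(rmD)}

== RESULT ==
["carry(b2,left)", "carry(b5,right)", "robot_in(rmD)"]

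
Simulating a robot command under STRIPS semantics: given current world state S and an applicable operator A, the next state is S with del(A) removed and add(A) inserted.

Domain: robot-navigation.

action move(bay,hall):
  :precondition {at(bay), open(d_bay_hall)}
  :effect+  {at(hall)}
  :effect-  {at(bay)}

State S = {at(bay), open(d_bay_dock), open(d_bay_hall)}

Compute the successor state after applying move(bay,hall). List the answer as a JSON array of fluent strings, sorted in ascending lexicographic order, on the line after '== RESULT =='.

Progress:
  pre ⊆ S: {at(bay), open(d_bay_hall)} ⊆ S  — applicable
  S \ del = {open(d_bay_dock), open(d_bay_hall)}
  ∪ add   = {at(hall), open(d_bay_dock), open(d_bay_hall)}

== RESULT ==
["at(hall)", "open(d_bay_dock)", "open(d_bay_hall)"]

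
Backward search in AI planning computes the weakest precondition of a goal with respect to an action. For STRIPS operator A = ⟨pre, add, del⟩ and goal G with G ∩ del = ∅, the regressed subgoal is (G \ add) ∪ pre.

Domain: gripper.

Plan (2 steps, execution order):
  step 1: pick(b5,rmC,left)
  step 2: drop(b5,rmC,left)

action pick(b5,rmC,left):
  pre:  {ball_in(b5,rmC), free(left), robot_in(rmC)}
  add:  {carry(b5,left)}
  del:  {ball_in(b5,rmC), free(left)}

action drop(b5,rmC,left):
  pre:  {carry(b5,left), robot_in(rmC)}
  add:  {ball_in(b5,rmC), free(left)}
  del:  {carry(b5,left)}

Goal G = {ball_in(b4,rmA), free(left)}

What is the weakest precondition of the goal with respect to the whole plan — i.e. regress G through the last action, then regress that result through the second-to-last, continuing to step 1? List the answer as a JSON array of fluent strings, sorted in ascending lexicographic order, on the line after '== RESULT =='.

Regress step by step:
  through step 2 (drop(b5,rmC,left)): drop {free(left)}, keep {ball_in(b4,rmA)}, require {carry(b5,left), robot_in(rmC)}
    → {ball_in(b4,rmA), carry(b5,left), robot_in(rmC)}
  through step 1 (pick(b5,rmC,left)): drop {carry(b5,left)}, keep {ball_in(b4,rmA), robot_in(rmC)}, require {ball_in(b5,rmC), free(left), robot_in(rmC)}
    → {ball_in(b4,rmA), ball_in(b5,rmC), free(left), robot_in(rmC)}

== RESULT ==
["ball_in(b4,rmA)", "ball_in(b5,rmC)", "free(left)", "robot_in(rmC)"]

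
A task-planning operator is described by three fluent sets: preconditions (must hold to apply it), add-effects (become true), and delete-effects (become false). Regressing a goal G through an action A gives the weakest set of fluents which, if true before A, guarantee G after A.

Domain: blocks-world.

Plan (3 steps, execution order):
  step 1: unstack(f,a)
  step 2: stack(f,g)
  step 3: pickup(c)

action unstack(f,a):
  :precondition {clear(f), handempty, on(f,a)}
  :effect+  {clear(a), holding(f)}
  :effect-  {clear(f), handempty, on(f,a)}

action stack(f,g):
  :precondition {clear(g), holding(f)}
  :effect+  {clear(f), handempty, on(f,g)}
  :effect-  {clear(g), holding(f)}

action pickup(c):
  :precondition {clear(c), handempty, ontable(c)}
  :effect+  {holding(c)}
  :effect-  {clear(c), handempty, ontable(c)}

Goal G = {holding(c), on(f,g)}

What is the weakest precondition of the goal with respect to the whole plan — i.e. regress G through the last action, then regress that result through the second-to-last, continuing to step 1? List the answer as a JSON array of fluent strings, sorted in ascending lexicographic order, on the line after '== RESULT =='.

Work backward from the goal:
  through step 3 (pickup(c)): drop {holding(c)}, keep {on(f,g)}, require {clear(c), handempty, ontable(c)}
    → {clear(c), handempty, on(f,g), ontable(c)}
  through step 2 (stack(f,g)): drop {handempty, on(f,g)}, keep {clear(c), ontable(c)}, require {clear(g), holding(f)}
    → {clear(c), clear(g), holding(f), ontable(c)}
  through step 1 (unstack(f,a)): drop {holding(f)}, keep {clear(c), clear(g), ontable(c)}, require {clear(f), handempty, on(f,a)}
    → {clear(c), clear(f), clear(g), handempty, on(f,a), ontable(c)}

== RESULT ==
["clear(c)", "clear(f)", "clear(g)", "handempty", "on(f,a)", "ontable(c)"]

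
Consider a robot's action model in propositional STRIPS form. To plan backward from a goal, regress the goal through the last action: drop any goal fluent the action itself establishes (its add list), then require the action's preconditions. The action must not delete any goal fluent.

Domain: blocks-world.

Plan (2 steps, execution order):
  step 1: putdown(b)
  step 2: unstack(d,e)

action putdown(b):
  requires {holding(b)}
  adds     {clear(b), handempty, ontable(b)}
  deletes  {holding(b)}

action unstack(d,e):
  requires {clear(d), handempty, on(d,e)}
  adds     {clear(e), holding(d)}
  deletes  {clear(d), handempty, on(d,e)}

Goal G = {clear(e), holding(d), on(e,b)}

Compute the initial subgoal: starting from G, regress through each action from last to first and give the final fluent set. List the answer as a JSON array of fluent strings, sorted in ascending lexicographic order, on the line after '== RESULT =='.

Regress step by step:
  through step 2 (unstack(d,e)): drop {clear(e), holding(d)}, keep {on(e,b)}, require {clear(d), handempty, on(d,e)}
    → {clear(d), handempty, on(d,e), on(e,b)}
  through step 1 (putdown(b)): drop {handempty}, keep {clear(d), on(d,e), on(e,b)}, require {holding(b)}
    → {clear(d), holding(b), on(d,e), on(e,b)}

== RESULT ==
["clear(d)", "holding(b)", "on(d,e)", "on(e,b)"]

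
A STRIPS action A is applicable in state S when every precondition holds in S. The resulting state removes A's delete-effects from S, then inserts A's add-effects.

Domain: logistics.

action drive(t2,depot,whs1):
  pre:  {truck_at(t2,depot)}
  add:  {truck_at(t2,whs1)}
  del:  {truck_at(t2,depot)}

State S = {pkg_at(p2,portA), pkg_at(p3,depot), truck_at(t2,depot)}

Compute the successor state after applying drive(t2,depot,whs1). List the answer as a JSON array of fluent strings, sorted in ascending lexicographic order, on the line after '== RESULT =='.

Compute (S \ del) ∪ add:
  pre ⊆ S: {truck_at(t2,depot)} ⊆ S  — applicable
  S \ del = {pkg_at(p2,portA), pkg_at(p3,depot)}
  ∪ add   = {pkg_at(p2,portA), pkg_at(p3,depot), truck_at(t2,whs1)}

== RESULT ==
["pkg_at(p2,portA)", "pkg_at(p3,depot)", "truck_at(t2,whs1)"]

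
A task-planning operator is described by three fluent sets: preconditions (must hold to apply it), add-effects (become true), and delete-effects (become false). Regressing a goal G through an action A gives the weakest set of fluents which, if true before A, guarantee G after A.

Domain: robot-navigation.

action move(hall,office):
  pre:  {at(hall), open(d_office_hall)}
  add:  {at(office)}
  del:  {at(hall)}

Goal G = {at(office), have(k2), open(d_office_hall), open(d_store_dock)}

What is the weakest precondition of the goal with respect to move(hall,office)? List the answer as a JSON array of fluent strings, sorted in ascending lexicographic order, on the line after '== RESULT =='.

Regress:
  G ∩ del = {}  (empty — regression defined)
  G \ add = {at(office), have(k2), open(d_office_hall), open(d_store_dock)} \ {at(office)} = {have(k2), open(d_office_hall), open(d_store_dock)}
  ∪ pre   = {have(k2), open(d_office_hall), open(d_store_dock)} ∪ {at(hall), open(d_office_hall)}
          = {at(hall), have(k2), open(d_office_hall), open(d_store_dock)}

== RESULT ==
["at(hall)", "have(k2)", "open(d_office_hall)", "open(d_store_dock)"]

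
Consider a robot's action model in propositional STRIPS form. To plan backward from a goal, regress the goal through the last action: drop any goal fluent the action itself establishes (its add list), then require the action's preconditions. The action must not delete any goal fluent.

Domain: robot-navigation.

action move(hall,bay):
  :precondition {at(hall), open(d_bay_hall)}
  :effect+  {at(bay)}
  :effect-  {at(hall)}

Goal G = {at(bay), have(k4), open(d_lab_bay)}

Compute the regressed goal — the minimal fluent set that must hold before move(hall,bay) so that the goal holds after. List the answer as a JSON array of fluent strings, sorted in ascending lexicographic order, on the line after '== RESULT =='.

Compute (G \ add) ∪ pre:
  G ∩ del = {}  (empty — regression defined)
  G \ add = {at(bay), have(k4), open(d_lab_bay)} \ {at(bay)} = {have(k4), open(d_lab_bay)}
  ∪ pre   = {have(k4), open(d_lab_bay)} ∪ {at(hall), open(d_bay_hall)}
          = {at(hall), have(k4), open(d_bay_hall), open(d_lab_bay)}

== RESULT ==
["at(hall)", "have(k4)", "open(d_bay_hall)", "open(d_lab_bay)"]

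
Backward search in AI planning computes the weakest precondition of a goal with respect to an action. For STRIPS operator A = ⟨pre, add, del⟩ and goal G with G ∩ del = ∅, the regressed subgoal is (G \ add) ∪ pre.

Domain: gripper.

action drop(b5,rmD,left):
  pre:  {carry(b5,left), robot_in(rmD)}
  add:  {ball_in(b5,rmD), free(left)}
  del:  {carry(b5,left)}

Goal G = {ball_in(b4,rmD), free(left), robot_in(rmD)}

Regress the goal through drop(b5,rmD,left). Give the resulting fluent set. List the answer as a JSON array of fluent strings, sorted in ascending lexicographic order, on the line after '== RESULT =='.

Compute (G \ add) ∪ pre:
  G ∩ del = {}  (empty — regression defined)
  G \ add = {ball_in(b4,rmD), free(left), robot_in(rmD)} \ {ball_in(b5,rmD), free(left)} = {ball_in(b4,rmD), robot_in(rmD)}
  ∪ pre   = {ball_in(b4,rmD), robot_in(rmD)} ∪ {carry(b5,left), robot_in(rmD)}
          = {ball_in(b4,rmD), carry(b5,left), robot_in(rmD)}

== RESULT ==
["ball_in(b4,rmD)", "carry(b5,left)", "robot_in(rmD)"]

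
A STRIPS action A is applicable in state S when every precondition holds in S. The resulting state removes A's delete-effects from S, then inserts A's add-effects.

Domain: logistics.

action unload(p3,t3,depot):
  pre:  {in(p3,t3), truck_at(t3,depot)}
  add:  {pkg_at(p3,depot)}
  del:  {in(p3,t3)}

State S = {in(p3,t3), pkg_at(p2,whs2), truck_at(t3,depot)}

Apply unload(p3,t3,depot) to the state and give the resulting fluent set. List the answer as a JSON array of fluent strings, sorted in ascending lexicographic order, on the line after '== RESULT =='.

Compute (S \ del) ∪ add:
  pre ⊆ S: {in(p3,t3), truck_at(t3,depot)} ⊆ S  — applicable
  S \ del = {pkg_at(p2,whs2), truck_at(t3,depot)}
  ∪ add   = {pkg_at(p2,whs2), pkg_at(p3,depot), truck_at(t3,depot)}

== RESULT ==
["pkg_at(p2,whs2)", "pkg_at(p3,depot)", "truck_at(t3,depot)"]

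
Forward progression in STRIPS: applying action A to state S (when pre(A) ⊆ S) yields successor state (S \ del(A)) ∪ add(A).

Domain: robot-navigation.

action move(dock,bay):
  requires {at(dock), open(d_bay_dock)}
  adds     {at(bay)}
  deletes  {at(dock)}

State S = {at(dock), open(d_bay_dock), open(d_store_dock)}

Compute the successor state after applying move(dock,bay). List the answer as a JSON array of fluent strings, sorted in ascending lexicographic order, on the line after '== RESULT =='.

Compute (S \ del) ∪ add:
  pre ⊆ S: {at(dock), open(d_bay_dock)} ⊆ S  — applicable
  S \ del = {open(d_bay_dock), open(d_store_dock)}
  ∪ add   = {at(bay), open(d_bay_dock), open(d_store_dock)}

== RESULT ==
["at(bay)", "open(d_bay_dock)", "open(d_store_dock)"]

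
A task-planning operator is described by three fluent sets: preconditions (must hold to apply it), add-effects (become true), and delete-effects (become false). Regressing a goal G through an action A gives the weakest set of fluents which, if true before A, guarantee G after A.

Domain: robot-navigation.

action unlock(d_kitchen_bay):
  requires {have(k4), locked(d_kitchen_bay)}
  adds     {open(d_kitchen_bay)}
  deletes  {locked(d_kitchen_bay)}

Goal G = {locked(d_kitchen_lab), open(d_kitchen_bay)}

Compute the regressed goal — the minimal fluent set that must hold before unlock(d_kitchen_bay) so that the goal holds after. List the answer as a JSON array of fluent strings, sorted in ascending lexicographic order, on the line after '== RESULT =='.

Compute (G \ add) ∪ pre:
  G ∩ del = {}  (empty — regression defined)
  G \ add = {locked(d_kitchen_lab), open(d_kitchen_bay)} \ {open(d_kitchen_bay)} = {locked(d_kitchen_lab)}
  ∪ pre   = {locked(d_kitchen_lab)} ∪ {have(k4), locked(d_kitchen_bay)}
          = {have(k4), locked(d_kitchen_bay), locked(d_kitchen_lab)}

== RESULT ==
["have(k4)", "locked(d_kitchen_bay)", "locked(d_kitchen_lab)"]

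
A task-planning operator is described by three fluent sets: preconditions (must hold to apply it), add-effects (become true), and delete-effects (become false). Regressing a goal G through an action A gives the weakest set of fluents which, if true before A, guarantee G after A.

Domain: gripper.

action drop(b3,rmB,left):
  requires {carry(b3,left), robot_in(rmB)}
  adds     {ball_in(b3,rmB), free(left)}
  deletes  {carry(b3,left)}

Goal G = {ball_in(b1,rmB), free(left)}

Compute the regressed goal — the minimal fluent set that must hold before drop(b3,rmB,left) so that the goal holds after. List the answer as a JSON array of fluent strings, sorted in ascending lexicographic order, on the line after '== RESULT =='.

Regress:
  G ∩ del = {}  (empty — regression defined)
  G \ add = {ball_in(b1,rmB), free(left)} \ {ball_in(b3,rmB), free(left)} = {ball_in(b1,rmB)}
  ∪ pre   = {ball_in(b1,rmB)} ∪ {carry(b3,left), robot_in(rmB)}
          = {ball_in(b1,rmB), carry(b3,left), robot_in(rmB)}

== RESULT ==
["ball_in(b1,rmB)", "carry(b3,left)", "robot_in(rmB)"]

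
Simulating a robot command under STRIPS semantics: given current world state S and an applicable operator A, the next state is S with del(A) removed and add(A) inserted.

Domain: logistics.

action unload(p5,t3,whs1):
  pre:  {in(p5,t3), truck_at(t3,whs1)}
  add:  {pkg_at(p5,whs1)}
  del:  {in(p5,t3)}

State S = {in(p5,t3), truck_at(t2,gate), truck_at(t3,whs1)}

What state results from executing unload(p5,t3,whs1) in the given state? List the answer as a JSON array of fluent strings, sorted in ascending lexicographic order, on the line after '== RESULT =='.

Progress:
  pre ⊆ S: {in(p5,t3), truck_at(t3,whs1)} ⊆ S  — applicable
  S \ del = {truck_at(t2,gate), truck_at(t3,whs1)}
  ∪ add   = {pkg_at(p5,whs1), truck_at(t2,gate), truck_at(t3,whs1)}

== RESULT ==
["pkg_at(p5,whs1)", "truck_at(t2,gate)", "truck_at(t3,whs1)"]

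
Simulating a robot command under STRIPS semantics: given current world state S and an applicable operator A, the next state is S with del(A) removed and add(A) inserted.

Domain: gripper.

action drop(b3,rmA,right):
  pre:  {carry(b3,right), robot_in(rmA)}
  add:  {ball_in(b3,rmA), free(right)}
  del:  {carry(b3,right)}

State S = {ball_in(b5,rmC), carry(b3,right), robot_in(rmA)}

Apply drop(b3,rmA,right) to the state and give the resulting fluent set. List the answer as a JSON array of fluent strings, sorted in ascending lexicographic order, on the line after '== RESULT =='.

Compute (S \ del) ∪ add:
  pre ⊆ S: {carry(b3,right), robot_in(rmA)} ⊆ S  — applicable
  S \ del = {ball_in(b5,rmC), robot_in(rmA)}
  ∪ add   = {ball_in(b3,rmA), ball_in(b5,rmC), free(right), robot_in(rmA)}

== RESULT ==
["ball_in(b3,rmA)", "ball_in(b5,rmC)", "free(right)", "robot_in(rmA)"]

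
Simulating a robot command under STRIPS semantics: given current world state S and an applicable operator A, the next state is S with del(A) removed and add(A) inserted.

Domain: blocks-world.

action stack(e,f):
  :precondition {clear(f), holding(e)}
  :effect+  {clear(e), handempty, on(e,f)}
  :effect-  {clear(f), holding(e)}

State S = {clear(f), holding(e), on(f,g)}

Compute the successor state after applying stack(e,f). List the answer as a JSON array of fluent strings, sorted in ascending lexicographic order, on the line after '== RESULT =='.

Compute (S \ del) ∪ add:
  pre ⊆ S: {clear(f), holding(e)} ⊆ S  — applicable
  S \ del = {on(f,g)}
  ∪ add   = {clear(e), handempty, on(e,f), on(f,g)}

== RESULT ==
["clear(e)", "handempty", "on(e,f)", "on(f,g)"]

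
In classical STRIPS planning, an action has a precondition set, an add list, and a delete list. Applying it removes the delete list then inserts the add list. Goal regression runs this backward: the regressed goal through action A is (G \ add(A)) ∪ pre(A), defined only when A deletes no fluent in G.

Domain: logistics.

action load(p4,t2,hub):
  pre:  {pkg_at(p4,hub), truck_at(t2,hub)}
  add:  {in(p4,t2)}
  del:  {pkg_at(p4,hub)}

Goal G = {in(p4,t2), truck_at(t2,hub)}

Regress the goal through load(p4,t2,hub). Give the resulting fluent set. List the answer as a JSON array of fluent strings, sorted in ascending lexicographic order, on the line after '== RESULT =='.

Regress:
  G ∩ del = {}  (empty — regression defined)
  G \ add = {in(p4,t2), truck_at(t2,hub)} \ {in(p4,t2)} = {truck_at(t2,hub)}
  ∪ pre   = {truck_at(t2,hub)} ∪ {pkg_at(p4,hub), truck_at(t2,hub)}
          = {pkg_at(p4,hub), truck_at(t2,hub)}

== RESULT ==
["pkg_at(p4,hub)", "truck_at(t2,hub)"]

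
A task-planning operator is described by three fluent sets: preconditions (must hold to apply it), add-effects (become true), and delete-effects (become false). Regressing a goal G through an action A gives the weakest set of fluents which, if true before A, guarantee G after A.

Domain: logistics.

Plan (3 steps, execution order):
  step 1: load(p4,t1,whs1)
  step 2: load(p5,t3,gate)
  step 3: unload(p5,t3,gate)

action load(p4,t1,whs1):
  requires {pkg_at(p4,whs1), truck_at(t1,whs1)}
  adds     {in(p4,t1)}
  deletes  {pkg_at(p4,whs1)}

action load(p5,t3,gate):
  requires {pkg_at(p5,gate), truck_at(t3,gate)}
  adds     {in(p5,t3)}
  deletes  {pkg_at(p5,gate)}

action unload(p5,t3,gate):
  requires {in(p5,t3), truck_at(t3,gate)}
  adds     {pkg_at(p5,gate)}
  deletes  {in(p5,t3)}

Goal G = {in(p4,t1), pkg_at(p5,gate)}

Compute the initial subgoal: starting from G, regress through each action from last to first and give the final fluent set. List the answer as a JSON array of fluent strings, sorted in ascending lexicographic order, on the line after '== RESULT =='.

Work backward from the goal:
  through step 3 (unload(p5,t3,gate)): drop {pkg_at(p5,gate)}, keep {in(p4,t1)}, require {in(p5,t3), truck_at(t3,gate)}
    → {in(p4,t1), in(p5,t3), truck_at(t3,gate)}
  through step 2 (load(p5,t3,gate)): drop {in(p5,t3)}, keep {in(p4,t1), truck_at(t3,gate)}, require {pkg_at(p5,gate), truck_at(t3,gate)}
    → {in(p4,t1), pkg_at(p5,gate), truck_at(t3,gate)}
  through step 1 (load(p4,t1,whs1)): drop {in(p4,t1)}, keep {pkg_at(p5,gate), truck_at(t3,gate)}, require {pkg_at(p4,whs1), truck_at(t1,whs1)}
    → {pkg_at(p4,whs1), pkg_at(p5,gate), truck_at(t1,whs1), truck_at(t3,gate)}

== RESULT ==
["pkg_at(p4,whs1)", "pkg_at(p5,gate)", "truck_at(t1,whs1)", "truck_at(t3,gate)"]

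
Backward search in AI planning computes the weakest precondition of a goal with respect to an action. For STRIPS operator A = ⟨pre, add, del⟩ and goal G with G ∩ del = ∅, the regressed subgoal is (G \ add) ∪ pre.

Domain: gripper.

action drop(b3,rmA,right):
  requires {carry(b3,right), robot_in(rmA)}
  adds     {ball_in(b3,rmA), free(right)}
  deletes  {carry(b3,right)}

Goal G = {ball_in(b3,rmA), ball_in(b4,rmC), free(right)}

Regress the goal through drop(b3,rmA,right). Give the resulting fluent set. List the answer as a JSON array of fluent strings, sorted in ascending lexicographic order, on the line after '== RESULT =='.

Compute (G \ add) ∪ pre:
  G ∩ del = {}  (empty — regression defined)
  G \ add = {ball_in(b3,rmA), ball_in(b4,rmC), free(right)} \ {ball_in(b3,rmA), free(right)} = {ball_in(b4,rmC)}
  ∪ pre   = {ball_in(b4,rmC)} ∪ {carry(b3,right), robot_in(rmA)}
          = {ball_in(b4,rmC), carry(b3,right), robot_in(rmA)}

== RESULT ==
["ball_in(b4,rmC)", "carry(b3,right)", "robot_in(rmA)"]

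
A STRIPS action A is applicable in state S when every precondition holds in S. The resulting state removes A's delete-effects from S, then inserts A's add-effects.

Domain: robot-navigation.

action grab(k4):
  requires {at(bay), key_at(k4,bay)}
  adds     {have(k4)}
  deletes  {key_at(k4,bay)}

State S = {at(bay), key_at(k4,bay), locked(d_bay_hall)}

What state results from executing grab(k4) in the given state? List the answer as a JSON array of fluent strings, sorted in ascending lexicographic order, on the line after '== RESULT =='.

Progress:
  pre ⊆ S: {at(bay), key_at(k4,bay)} ⊆ S  — applicable
  S \ del = {at(bay), locked(d_bay_hall)}
  ∪ add   = {at(bay), have(k4), locked(d_bay_hall)}

== RESULT ==
["at(bay)", "have(k4)", "locked(d_bay_hall)"]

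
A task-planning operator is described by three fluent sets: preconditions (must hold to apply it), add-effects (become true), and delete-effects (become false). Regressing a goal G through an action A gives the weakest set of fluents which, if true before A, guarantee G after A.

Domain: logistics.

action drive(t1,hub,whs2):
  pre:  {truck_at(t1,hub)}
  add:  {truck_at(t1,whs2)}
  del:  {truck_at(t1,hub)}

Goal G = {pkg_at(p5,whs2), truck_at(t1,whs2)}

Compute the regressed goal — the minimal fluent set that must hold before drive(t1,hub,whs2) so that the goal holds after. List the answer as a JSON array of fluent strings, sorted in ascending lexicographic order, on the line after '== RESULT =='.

Regress:
  G ∩ del = {}  (empty — regression defined)
  G \ add = {pkg_at(p5,whs2), truck_at(t1,whs2)} \ {truck_at(t1,whs2)} = {pkg_at(p5,whs2)}
  ∪ pre   = {pkg_at(p5,whs2)} ∪ {truck_at(t1,hub)}
          = {pkg_at(p5,whs2), truck_at(t1,hub)}

== RESULT ==
["pkg_at(p5,whs2)", "truck_at(t1,hub)"]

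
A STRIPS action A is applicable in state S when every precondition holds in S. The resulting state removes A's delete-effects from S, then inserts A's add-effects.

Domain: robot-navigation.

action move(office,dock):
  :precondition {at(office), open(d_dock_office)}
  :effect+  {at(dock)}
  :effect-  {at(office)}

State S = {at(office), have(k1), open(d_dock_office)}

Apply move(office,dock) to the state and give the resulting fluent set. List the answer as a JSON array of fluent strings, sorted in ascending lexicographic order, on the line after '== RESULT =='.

Progress:
  pre ⊆ S: {at(office), open(d_dock_office)} ⊆ S  — applicable
  S \ del = {have(k1), open(d_dock_office)}
  ∪ add   = {at(dock), have(k1), open(d_dock_office)}

== RESULT ==
["at(dock)", "have(k1)", "open(d_dock_office)"]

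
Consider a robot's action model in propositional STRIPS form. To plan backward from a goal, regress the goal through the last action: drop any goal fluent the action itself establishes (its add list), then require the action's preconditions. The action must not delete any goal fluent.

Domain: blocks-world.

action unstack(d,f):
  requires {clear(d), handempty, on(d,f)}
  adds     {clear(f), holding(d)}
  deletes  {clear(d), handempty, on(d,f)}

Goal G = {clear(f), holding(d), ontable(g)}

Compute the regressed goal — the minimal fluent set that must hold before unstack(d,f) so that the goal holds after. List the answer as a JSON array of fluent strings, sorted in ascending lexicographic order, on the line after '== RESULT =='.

Regress:
  G ∩ del = {}  (empty — regression defined)
  G \ add = {clear(f), holding(d), ontable(g)} \ {clear(f), holding(d)} = {ontable(g)}
  ∪ pre   = {ontable(g)} ∪ {clear(d), handempty, on(d,f)}
          = {clear(d), handempty, on(d,f), ontable(g)}

== RESULT ==
["clear(d)", "handempty", "on(d,f)", "ontable(g)"]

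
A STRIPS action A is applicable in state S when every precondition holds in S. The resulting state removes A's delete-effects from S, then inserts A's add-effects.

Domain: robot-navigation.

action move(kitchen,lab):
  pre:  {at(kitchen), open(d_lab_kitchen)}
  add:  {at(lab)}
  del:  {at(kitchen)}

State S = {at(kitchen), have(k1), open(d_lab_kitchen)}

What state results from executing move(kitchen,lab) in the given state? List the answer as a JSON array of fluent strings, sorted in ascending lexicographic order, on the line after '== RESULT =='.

Compute (S \ del) ∪ add:
  pre ⊆ S: {at(kitchen), open(d_lab_kitchen)} ⊆ S  — applicable
  S \ del = {have(k1), open(d_lab_kitchen)}
  ∪ add   = {at(lab), have(k1), open(d_lab_kitchen)}

== RESULT ==
["at(lab)", "have(k1)", "open(d_lab_kitchen)"]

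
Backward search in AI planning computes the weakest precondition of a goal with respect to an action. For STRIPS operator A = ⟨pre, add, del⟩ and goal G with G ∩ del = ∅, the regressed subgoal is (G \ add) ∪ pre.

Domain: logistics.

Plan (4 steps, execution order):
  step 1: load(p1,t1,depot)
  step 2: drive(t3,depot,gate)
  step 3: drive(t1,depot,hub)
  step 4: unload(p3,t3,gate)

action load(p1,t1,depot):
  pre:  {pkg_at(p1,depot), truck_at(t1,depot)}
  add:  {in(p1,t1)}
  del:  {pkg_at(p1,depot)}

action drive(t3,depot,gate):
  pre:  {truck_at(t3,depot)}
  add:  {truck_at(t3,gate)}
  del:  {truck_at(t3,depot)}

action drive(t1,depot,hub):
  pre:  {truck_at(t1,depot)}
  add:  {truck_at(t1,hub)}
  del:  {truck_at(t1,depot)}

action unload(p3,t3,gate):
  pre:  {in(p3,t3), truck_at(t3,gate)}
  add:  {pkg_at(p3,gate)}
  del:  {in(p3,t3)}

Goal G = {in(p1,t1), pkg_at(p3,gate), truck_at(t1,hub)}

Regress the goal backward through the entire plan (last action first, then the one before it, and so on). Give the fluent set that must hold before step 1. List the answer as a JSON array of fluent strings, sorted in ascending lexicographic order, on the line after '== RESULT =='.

Work backward from the goal:
  through step 4 (unload(p3,t3,gate)): drop {pkg_at(p3,gate)}, keep {in(p1,t1), truck_at(t1,hub)}, require {in(p3,t3), truck_at(t3,gate)}
    → {in(p1,t1), in(p3,t3), truck_at(t1,hub), truck_at(t3,gate)}
  through step 3 (drive(t1,depot,hub)): drop {truck_at(t1,hub)}, keep {in(p1,t1), in(p3,t3), truck_at(t3,gate)}, require {truck_at(t1,depot)}
    → {in(p1,t1), in(p3,t3), truck_at(t1,depot), truck_at(t3,gate)}
  through step 2 (drive(t3,depot,gate)): drop {truck_at(t3,gate)}, keep {in(p1,t1), in(p3,t3), truck_at(t1,depot)}, require {truck_at(t3,depot)}
    → {in(p1,t1), in(p3,t3), truck_at(t1,depot), truck_at(t3,depot)}
  through step 1 (load(p1,t1,depot)): drop {in(p1,t1)}, keep {in(p3,t3), truck_at(t1,depot), truck_at(t3,depot)}, require {pkg_at(p1,depot), truck_at(t1,depot)}
    → {in(p3,t3), pkg_at(p1,depot), truck_at(t1,depot), truck_at(t3,depot)}

== RESULT ==
["in(p3,t3)", "pkg_at(p1,depot)", "truck_at(t1,depot)", "truck_at(t3,depot)"]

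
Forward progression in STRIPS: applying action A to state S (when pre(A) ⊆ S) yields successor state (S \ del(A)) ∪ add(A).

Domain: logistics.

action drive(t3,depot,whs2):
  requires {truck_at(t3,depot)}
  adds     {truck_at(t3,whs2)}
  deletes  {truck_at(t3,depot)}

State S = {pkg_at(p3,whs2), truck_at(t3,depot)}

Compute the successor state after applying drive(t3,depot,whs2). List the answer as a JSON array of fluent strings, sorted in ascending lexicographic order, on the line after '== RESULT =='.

Compute (S \ del) ∪ add:
  pre ⊆ S: {truck_at(t3,depot)} ⊆ S  — applicable
  S \ del = {pkg_at(p3,whs2)}
  ∪ add   = {pkg_at(p3,whs2), truck_at(t3,whs2)}

== RESULT ==
["pkg_at(p3,whs2)", "truck_at(t3,whs2)"]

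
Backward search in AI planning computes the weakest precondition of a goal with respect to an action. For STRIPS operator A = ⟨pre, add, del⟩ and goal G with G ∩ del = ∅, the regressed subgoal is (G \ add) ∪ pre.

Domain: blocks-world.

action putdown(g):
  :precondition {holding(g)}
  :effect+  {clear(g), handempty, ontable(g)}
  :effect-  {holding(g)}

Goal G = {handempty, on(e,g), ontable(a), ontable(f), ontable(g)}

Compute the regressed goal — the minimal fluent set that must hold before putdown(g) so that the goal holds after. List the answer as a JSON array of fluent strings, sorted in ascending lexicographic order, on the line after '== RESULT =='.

Compute (G \ add) ∪ pre:
  G ∩ del = {}  (empty — regression defined)
  G \ add = {handempty, on(e,g), ontable(a), ontable(f), ontable(g)} \ {clear(g), handempty, ontable(g)} = {on(e,g), ontable(a), ontable(f)}
  ∪ pre   = {on(e,g), ontable(a), ontable(f)} ∪ {holding(g)}
          = {holding(g), on(e,g), ontable(a), ontable(f)}

== RESULT ==
["holding(g)", "on(e,g)", "ontable(a)", "ontable(f)"]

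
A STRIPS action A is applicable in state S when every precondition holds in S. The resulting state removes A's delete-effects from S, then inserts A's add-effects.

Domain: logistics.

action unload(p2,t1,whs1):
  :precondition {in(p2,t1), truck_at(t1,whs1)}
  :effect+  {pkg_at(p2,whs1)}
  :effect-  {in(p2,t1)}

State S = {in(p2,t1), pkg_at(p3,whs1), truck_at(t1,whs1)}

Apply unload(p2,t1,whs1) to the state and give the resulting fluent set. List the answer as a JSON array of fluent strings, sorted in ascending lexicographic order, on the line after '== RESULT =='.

Compute (S \ del) ∪ add:
  pre ⊆ S: {in(p2,t1), truck_at(t1,whs1)} ⊆ S  — applicable
  S \ del = {pkg_at(p3,whs1), truck_at(t1,whs1)}
  ∪ add   = {pkg_at(p2,whs1), pkg_at(p3,whs1), truck_at(t1,whs1)}

== RESULT ==
["pkg_at(p2,whs1)", "pkg_at(p3,whs1)", "truck_at(t1,whs1)"]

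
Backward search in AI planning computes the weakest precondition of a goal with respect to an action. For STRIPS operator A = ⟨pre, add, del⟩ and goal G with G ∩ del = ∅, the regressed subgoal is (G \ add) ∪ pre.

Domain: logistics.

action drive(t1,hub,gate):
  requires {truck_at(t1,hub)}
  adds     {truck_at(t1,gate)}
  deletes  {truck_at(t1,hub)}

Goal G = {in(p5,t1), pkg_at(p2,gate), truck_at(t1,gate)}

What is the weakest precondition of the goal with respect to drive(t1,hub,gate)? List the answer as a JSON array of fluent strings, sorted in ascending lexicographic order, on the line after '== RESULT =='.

Regress:
  G ∩ del = {}  (empty — regression defined)
  G \ add = {in(p5,t1), pkg_at(p2,gate), truck_at(t1,gate)} \ {truck_at(t1,gate)} = {in(p5,t1), pkg_at(p2,gate)}
  ∪ pre   = {in(p5,t1), pkg_at(p2,gate)} ∪ {truck_at(t1,hub)}
          = {in(p5,t1), pkg_at(p2,gate), truck_at(t1,hub)}

== RESULT ==
["in(p5,t1)", "pkg_at(p2,gate)", "truck_at(t1,hub)"]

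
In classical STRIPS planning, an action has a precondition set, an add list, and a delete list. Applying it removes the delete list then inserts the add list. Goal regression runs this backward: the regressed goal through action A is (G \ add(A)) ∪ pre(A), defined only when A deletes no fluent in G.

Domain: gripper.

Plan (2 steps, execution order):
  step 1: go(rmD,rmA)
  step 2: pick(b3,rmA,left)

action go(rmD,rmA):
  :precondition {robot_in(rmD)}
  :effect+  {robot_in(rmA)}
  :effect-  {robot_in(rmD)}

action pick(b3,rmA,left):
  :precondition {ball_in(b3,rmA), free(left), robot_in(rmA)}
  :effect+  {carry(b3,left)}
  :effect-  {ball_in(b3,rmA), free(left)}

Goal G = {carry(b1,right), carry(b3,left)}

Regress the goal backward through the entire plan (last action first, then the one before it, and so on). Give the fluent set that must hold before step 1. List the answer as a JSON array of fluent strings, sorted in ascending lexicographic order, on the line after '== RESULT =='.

Regress step by step:
  through step 2 (pick(b3,rmA,left)): drop {carry(b3,left)}, keep {carry(b1,right)}, require {ball_in(b3,rmA), free(left), robot_in(rmA)}
    → {ball_in(b3,rmA), carry(b1,right), free(left), robot_in(rmA)}
  through step 1 (go(rmD,rmA)): drop {robot_in(rmA)}, keep {ball_in(b3,rmA), carry(b1,right), free(left)}, require {robot_in(rmD)}
    → {ball_in(b3,rmA), carry(b1,right), free(left), robot_in(rmD)}

== RESULT ==
["ball_in(b3,rmA)", "carry(b1,right)", "free(left)", "robot_in(rmD)"]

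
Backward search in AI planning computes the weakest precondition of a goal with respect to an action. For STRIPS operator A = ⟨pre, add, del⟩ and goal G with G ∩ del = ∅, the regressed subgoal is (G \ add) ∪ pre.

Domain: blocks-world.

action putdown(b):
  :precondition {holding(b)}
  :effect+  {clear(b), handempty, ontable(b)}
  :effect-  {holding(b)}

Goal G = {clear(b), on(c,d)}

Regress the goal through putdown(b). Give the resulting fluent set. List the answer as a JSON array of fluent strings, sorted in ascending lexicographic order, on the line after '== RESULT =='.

Compute (G \ add) ∪ pre:
  G ∩ del = {}  (empty — regression defined)
  G \ add = {clear(b), on(c,d)} \ {clear(b), handempty, ontable(b)} = {on(c,d)}
  ∪ pre   = {on(c,d)} ∪ {holding(b)}
          = {holding(b), on(c,d)}

== RESULT ==
["holding(b)", "on(c,d)"]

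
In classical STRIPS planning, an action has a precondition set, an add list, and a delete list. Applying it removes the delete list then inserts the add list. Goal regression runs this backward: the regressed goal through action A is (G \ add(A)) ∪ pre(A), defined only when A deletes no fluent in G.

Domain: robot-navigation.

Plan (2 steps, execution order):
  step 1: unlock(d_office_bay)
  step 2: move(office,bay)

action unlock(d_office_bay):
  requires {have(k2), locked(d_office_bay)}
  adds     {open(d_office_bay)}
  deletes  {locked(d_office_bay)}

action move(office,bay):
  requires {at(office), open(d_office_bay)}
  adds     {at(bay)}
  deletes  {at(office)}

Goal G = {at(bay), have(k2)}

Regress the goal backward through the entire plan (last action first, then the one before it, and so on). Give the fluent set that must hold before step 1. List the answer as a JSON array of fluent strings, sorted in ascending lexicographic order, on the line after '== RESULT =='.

Work backward from the goal:
  through step 2 (move(office,bay)): drop {at(bay)}, keep {have(k2)}, require {at(office), open(d_office_bay)}
    → {at(office), have(k2), open(d_office_bay)}
  through step 1 (unlock(d_office_bay)): drop {open(d_office_bay)}, keep {at(office), have(k2)}, require {have(k2), locked(d_office_bay)}
    → {at(office), have(k2), locked(d_office_bay)}

== RESULT ==
["at(office)", "have(k2)", "locked(d_office_bay)"]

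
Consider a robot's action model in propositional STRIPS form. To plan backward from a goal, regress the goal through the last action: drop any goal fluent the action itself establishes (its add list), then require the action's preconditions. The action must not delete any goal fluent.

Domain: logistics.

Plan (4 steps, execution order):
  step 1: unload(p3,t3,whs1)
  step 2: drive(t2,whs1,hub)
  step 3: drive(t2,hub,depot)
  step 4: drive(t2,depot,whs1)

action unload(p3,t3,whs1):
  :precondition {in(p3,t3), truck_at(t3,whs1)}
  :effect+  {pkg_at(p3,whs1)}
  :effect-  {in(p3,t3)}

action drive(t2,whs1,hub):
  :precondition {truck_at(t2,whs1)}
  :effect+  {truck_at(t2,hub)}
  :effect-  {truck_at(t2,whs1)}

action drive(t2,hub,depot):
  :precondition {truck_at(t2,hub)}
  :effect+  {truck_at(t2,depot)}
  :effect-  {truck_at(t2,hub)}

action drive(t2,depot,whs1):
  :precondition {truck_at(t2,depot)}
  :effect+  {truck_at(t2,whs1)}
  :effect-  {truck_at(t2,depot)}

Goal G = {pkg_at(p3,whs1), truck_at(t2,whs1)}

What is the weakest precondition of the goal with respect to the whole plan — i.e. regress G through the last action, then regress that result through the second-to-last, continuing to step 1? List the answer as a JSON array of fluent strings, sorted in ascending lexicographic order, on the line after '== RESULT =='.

Work backward from the goal:
  through step 4 (drive(t2,depot,whs1)): drop {truck_at(t2,whs1)}, keep {pkg_at(p3,whs1)}, require {truck_at(t2,depot)}
    → {pkg_at(p3,whs1), truck_at(t2,depot)}
  through step 3 (drive(t2,hub,depot)): drop {truck_at(t2,depot)}, keep {pkg_at(p3,whs1)}, require {truck_at(t2,hub)}
    → {pkg_at(p3,whs1), truck_at(t2,hub)}
  through step 2 (drive(t2,whs1,hub)): drop {truck_at(t2,hub)}, keep {pkg_at(p3,whs1)}, require {truck_at(t2,whs1)}
    → {pkg_at(p3,whs1), truck_at(t2,whs1)}
  through step 1 (unload(p3,t3,whs1)): drop {pkg_at(p3,whs1)}, keep {truck_at(t2,whs1)}, require {in(p3,t3), truck_at(t3,whs1)}
    → {in(p3,t3), truck_at(t2,whs1), truck_at(t3,whs1)}

== RESULT ==
["in(p3,t3)", "truck_at(t2,whs1)", "truck_at(t3,whs1)"]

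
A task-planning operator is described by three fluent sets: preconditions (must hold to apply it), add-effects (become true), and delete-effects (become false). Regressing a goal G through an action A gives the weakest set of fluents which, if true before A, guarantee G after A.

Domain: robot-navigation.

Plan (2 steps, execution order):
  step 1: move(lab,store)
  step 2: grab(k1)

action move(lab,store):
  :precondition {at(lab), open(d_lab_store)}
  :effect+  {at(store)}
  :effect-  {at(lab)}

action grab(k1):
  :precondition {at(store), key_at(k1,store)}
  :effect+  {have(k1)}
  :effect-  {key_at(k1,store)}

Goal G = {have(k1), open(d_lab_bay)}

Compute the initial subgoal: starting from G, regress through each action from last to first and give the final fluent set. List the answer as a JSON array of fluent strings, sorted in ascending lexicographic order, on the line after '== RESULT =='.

Work backward from the goal:
  through step 2 (grab(k1)): drop {have(k1)}, keep {open(d_lab_bay)}, require {at(store), key_at(k1,store)}
    → {at(store), key_at(k1,store), open(d_lab_bay)}
  through step 1 (move(lab,store)): drop {at(store)}, keep {key_at(k1,store), open(d_lab_bay)}, require {at(lab), open(d_lab_store)}
    → {at(lab), key_at(k1,store), open(d_lab_bay), open(d_lab_store)}

== RESULT ==
["at(lab)", "key_at(k1,store)", "open(d_lab_bay)", "open(d_lab_store)"]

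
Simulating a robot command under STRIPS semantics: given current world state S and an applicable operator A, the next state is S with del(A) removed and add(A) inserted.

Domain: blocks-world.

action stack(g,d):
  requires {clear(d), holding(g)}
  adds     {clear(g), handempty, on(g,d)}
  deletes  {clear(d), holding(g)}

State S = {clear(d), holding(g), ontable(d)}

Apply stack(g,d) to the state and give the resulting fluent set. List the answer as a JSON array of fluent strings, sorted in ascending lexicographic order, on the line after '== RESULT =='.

Progress:
  pre ⊆ S: {clear(d), holding(g)} ⊆ S  — applicable
  S \ del = {ontable(d)}
  ∪ add   = {clear(g), handempty, on(g,d), ontable(d)}

== RESULT ==
["clear(g)", "handempty", "on(g,d)", "ontable(d)"]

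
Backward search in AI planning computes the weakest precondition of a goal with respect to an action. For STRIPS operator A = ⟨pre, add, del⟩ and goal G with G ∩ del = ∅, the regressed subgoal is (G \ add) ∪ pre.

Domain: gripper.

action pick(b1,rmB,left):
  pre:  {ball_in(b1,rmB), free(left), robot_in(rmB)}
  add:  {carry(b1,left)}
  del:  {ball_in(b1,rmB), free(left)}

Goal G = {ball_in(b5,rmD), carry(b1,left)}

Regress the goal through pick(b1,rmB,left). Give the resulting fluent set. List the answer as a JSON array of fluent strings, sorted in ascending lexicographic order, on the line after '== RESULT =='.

Regress:
  G ∩ del = {}  (empty — regression defined)
  G \ add = {ball_in(b5,rmD), carry(b1,left)} \ {carry(b1,left)} = {ball_in(b5,rmD)}
  ∪ pre   = {ball_in(b5,rmD)} ∪ {ball_in(b1,rmB), free(left), robot_in(rmB)}
          = {ball_in(b1,rmB), ball_in(b5,rmD), free(left), robot_in(rmB)}

== RESULT ==
["ball_in(b1,rmB)", "ball_in(b5,rmD)", "free(left)", "robot_in(rmB)"]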